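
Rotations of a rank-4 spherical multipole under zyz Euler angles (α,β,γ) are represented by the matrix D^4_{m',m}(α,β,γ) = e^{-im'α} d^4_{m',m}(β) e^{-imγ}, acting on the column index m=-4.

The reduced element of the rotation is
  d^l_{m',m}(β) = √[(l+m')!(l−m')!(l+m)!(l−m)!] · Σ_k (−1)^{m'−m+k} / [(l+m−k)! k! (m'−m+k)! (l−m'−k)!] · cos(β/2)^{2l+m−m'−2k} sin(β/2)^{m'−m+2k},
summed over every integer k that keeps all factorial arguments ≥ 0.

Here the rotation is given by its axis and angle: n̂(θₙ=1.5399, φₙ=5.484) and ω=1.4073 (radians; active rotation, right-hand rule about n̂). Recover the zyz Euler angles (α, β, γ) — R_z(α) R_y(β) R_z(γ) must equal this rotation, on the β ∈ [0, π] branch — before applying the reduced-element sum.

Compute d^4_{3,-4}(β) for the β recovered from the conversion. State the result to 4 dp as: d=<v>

Axis–angle → zyz. n̂ = (sinθₙcosφₙ, sinθₙsinφₙ, cosθₙ) = (+0.696958, -0.716446, +0.030891), ω = 1.4073.
R = I cosω + sinω [n̂]ₓ + (1−cosω) n̂n̂ᵀ gives
  R = [+0.569454, -0.448537, -0.688866; -0.387578, +0.592516, -0.706193; +0.724917, +0.669134, +0.163568]
β = atan2(√(R₁₃²+R₂₃²), R₃₃) = 1.406490; α = atan2(R₂₃, R₁₃) mod 2π = 3.939410; γ = atan2(R₃₂, −R₃₁) mod 2π = 2.396188
d^4_{3,-4}(β=1.4065) via the finite sum:
With c≡cos(β/2)=0.762748 and s≡sin(β/2)=0.646696, N=[5040·1·1·40320]^{1/2}=14255.272709
Admissible k: 0..0 (factorial args all ≥0)
  k=0: (−1)^7·14255.2727/(5040)·0.7627^1·0.6467^7 = -0.102054
d^4_{3,-4}(1.4065) = -0.102054

d=-0.1021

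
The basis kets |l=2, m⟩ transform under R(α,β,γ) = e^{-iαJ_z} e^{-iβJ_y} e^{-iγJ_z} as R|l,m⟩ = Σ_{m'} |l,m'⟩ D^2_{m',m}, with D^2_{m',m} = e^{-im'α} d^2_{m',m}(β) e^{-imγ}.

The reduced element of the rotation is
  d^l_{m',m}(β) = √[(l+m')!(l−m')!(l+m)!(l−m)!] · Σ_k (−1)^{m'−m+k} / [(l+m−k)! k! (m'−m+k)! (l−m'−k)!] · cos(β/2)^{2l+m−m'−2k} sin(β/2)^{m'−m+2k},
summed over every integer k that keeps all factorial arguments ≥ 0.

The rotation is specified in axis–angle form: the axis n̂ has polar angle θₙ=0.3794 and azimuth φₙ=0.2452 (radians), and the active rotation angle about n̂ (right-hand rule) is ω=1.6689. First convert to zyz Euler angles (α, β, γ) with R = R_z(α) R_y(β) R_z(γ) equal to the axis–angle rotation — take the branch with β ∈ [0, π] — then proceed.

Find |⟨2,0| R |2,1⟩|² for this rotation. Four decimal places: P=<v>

Axis–angle → zyz. n̂ = (sinθₙcosφₙ, sinθₙsinφₙ, cosθₙ) = (+0.359285, +0.089906, +0.928887), ω = 1.6689.
R = I cosω + sinω [n̂]ₓ + (1−cosω) n̂n̂ᵀ gives
  R = [+0.043783, -0.888955, +0.455897; +0.959886, -0.089072, -0.265866; +0.276950, +0.449250, +0.849396]
β = atan2(√(R₁₃²+R₂₃²), R₃₃) = 0.555957; α = atan2(R₂₃, R₁₃) mod 2π = 5.755233; γ = atan2(R₃₂, −R₃₁) mod 2π = 2.123240
D^2_{0,1}(5.7552,0.5560,2.1232) = e^{-i·0·5.7552}·d^2_{0,1}(0.5560)·e^{-i·1·2.1232}. Compute d first:
c=cos(0.555957/2)=0.961612, s=sin(0.555957/2)=0.274412; N=√[2·2·6·1]=4.898979
k: max(0,(1)−(0))=1 … min(2+(1),2−(0))=2
  k=1: (−1)^0·4.8990/(2)·0.9616^3·0.2744^1 = +0.597694
  k=2: (−1)^1·4.8990/(2)·0.9616^1·0.2744^3 = -0.048673
d^2_{0,1}(0.5560) = +0.597694 -0.048673 = +0.549021
|D^2_{0,1}|² = |d^2_{0,1}(β)|² = (+0.549021)² = 0.301424 (the z-rotation phases have unit modulus)

P=0.3014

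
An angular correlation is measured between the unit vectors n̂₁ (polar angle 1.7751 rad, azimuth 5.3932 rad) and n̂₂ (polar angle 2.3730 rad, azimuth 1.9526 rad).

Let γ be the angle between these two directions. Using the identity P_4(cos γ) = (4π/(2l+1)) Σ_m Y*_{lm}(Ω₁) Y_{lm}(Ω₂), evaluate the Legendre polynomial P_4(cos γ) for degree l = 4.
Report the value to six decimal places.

Summing Y*_{l m}(θ₁,φ₁)·Y_{l m}(θ₂,φ₂) over m ∈ [−4, 4]; prefactor 4π/(2·4+1) = 1.396263:
  m=-4: Y*=(-0.371765, 0.165284)  Y=(0.004502, -0.103224)  product (0.015388, 0.039119)
  m=-3: Y*=(0.212398, 0.108329)  Y=(-0.275297, -0.124722)  product (-0.044962, -0.056313)
  m=-2: Y*=(0.047414, 0.223355)  Y=(-0.305635, 0.292597)  product (-0.079844, -0.054392)
  m=-1: Y*=(0.160426, -0.198056)  Y=(0.054403, 0.135497)  product (0.035564, 0.010962)
  m=+0: Y*=(0.192998, -0.000000)  Y=(-0.333871, 0.000000)  product (-0.064436, 0.000000)
  m=+1: Y*=(-0.160426, -0.198056)  Y=(-0.054403, 0.135497)  product (0.035564, -0.010962)
  m=+2: Y*=(0.047414, -0.223355)  Y=(-0.305635, -0.292597)  product (-0.079844, 0.054392)
  m=+3: Y*=(-0.212398, 0.108329)  Y=(0.275297, -0.124722)  product (-0.044962, 0.056313)
  m=+4: Y*=(-0.371765, -0.165284)  Y=(0.004502, 0.103224)  product (0.015388, -0.039119)
Total Σ_m = (-0.212145, 0.000000). Multiply by 1.396263: (-0.296210, 0.000000). P_4(cos γ) = -0.296210

-0.296210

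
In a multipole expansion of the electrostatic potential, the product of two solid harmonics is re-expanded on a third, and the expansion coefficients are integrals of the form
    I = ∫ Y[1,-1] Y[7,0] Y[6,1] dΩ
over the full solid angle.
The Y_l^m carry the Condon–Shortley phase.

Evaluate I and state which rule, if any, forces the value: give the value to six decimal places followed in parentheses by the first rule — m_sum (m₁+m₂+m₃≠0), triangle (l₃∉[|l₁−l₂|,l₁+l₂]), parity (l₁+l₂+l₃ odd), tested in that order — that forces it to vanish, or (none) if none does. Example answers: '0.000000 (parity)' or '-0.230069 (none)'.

Rules hold: Σm=0, L=14 even, 6≤6≤8.
N = 3·15·13 = 585
Δ = 2!·0!·12!/15! = 1/1365
Racah Σ t=1..1: t=1:−1/518400 = -1/518400
⇒ 3j(1 7 6; 0 0 0)² = 7/195, sgn -1
Racah Σ t=2..2: t=2:+1/1209600 = 1/1209600
⇒ 3j(1 7 6; -1 0 1)² = 1/65, sgn -1
4πI² = N·(3j₀)²·(3jₘ)² = 21/65
I = +1·√(0.323077/4π) = 0.16034227
No selection rule forces the value: the integral is nonzero (none).

0.160342 (none)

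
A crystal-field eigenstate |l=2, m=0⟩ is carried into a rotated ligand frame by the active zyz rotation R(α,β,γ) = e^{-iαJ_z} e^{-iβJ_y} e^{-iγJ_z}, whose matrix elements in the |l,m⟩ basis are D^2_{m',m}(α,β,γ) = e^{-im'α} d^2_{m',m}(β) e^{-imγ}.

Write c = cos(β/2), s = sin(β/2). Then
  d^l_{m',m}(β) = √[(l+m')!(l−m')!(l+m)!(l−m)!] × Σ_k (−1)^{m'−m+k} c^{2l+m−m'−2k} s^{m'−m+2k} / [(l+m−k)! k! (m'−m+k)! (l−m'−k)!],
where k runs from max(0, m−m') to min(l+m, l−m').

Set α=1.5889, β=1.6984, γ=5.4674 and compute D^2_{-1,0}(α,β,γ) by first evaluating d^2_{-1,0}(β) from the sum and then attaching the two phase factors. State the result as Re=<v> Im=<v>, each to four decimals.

Re=0.0028 Im=-0.1546

D^2_{-1,0}(1.5889,1.6984,5.4674) = e^{-i·-1·1.5889}·d^2_{-1,0}(1.6984)·e^{-i·0·5.4674}. Compute d first:
Half-angle: c=0.660584, s=0.750752. N=√(1·6·2·2)=4.898979
Admissible k: 1..2 (factorial args all ≥0)
  k=1: (−1)^0·4.8990/(2)·0.6606^3·0.7508^1 = +0.530098
  k=2: (−1)^1·4.8990/(2)·0.6606^1·0.7508^3 = -0.684689
d^2_{-1,0}(1.6984) = +0.530098 -0.684689 = -0.154591
Phases: e^{-i·(-1)·1.5889}=-0.018103+0.999836i, e^{-i·(0)·5.4674}=+1.000000+0.000000i ⇒ D=+0.002799-0.154566i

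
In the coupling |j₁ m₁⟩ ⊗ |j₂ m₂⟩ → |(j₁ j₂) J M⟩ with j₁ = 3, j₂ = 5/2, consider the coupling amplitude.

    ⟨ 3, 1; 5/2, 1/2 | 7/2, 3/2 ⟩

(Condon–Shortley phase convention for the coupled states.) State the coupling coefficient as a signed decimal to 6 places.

j₁+j₂−J=2  J+j₁−j₂=4  J−j₁+j₂=3  j₁+j₂+J+1=10
(j₁±m₁, j₂±m₂, J±M) = (4,2,3,2,5,2)
P² = 3072/35
sum k=0..2:
  [0] +1/48 = 1/48
  [1] −1/12 = -1/12
  [2] +1/96 = 1/96
S = -5/96
C² = P²·S² = 5/21 ; C = -0.487950

−√(5/21) ≈ -0.487950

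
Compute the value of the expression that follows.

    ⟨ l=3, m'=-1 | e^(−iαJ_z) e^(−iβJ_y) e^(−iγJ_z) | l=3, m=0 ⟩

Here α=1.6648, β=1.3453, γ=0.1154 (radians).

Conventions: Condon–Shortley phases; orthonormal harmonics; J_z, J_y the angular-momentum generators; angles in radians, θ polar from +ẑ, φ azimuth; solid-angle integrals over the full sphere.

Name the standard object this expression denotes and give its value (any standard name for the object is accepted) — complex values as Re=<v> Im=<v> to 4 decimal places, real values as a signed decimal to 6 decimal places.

Wigner D-matrix element, Re=0.0297 Im=-0.3152

This is a Wigner D-matrix element — the rotation-matrix element ⟨l m'| R(α,β,γ) |l m⟩ in the angular-momentum basis.
First d^3_{-1,0}(β=1.3453), then the phase factors e^{-i(-1)α} and e^{-i(0)γ}:
Half-angle: c=0.782173, s=0.623061. N=√(2·24·6·6)=41.569219
k: max(0,(0)−(-1))=1 … min(3+(0),3−(-1))=3
  k=1: (−1)^0·41.5692/(12)·0.7822^5·0.6231^1 = +0.631882
  k=2: (−1)^1·41.5692/(4)·0.7822^3·0.6231^3 = -1.202853
  k=3: (−1)^2·41.5692/(12)·0.7822^1·0.6231^5 = +0.254417
d^3_{-1,0}(1.3453) = +0.631882 -1.202853 +0.254417 = -0.316553
D = (-0.093865+0.995585i)·(-0.316553)·(+1.000000+0.000000i) = +0.029713-0.315156i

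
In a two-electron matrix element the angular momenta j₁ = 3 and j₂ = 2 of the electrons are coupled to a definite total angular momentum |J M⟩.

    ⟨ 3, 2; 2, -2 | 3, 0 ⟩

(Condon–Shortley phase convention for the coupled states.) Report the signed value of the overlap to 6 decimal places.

+0.577350  (= +√(1/3))

triangle: 2!×4!×2!/9! = 96/362880
(j±m)!: 5!×1!×0!×4!×3!×3! = 103680
prefactor² = (2J+1)×Δ×N² = 192
  k=0: +1/(0!×2!×1!×0!×3!×2!) = 1/24
Σ = 1/24  ⇒  CG² = 192×(1/24)² = 1/3
CG = +√(1/3) = +0.577350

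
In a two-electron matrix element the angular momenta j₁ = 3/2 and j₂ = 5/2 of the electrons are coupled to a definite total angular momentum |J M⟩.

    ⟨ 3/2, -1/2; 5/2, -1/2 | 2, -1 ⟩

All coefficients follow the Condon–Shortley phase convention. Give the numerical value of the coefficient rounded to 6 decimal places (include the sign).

triangle: 2!×1!×3!/7! = 12/5040
(j±m)!: 1!×2!×2!×3!×1!×3! = 144
prefactor² = (2J+1)×Δ×N² = 12/7
  k=1: −1/(1!×1!×1!×1!×0!×2!) = -1/2
  k=2: +1/(2!×0!×0!×0!×1!×3!) = 1/12
Σ = -5/12  ⇒  CG² = 12/7×(-5/12)² = 25/84
CG = −√(25/84) = -0.545545

−√(25/84) ≈ -0.545545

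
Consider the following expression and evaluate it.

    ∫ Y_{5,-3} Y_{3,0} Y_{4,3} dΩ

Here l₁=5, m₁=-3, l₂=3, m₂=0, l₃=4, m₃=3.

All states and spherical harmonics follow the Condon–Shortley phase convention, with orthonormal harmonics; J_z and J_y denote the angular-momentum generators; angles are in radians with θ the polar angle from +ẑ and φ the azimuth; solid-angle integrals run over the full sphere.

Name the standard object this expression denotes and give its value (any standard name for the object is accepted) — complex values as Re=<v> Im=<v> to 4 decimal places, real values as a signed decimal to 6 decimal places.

This is a Gaunt coefficient — the integral of a triple product of spherical harmonics over the sphere.
Rules hold: Σm=0, L=12 even, 2≤4≤8.
N = 11·7·9 = 693
Δ = 4!·6!·2!/13! = 1/180180
Racah Σ t=1..3: t=1:−1/576 t=2:+1/144 t=3:−1/576 = 1/288
⇒ 3j(5 3 4; 0 0 0)² = 20/1001, sgn +1
Racah Σ t=2..3: t=2:+1/2880 t=3:−1/1440 = -1/2880
⇒ 3j(5 3 4; -3 0 3)² = 7/715, sgn +1
4πI² = N·(3j₀)²·(3jₘ)² = 252/1859
I = +1·√(0.135557/4π) = 0.10386175

Gaunt coefficient, +0.103862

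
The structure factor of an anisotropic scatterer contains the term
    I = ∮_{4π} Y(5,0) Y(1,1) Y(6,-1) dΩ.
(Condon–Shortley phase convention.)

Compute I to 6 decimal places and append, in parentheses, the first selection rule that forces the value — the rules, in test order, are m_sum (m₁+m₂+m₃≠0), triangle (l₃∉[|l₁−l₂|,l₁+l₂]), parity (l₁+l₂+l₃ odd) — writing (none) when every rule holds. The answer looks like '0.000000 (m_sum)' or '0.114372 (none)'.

Rules hold: Σm=0, L=12 even, 4≤6≤6.
N = 11·3·13 = 429
Δ = 0!·10!·2!/13! = 1/858
Racah Σ t=0..0: t=0:+1/14400 = 1/14400
⇒ 3j(5 1 6; 0 0 0)² = 6/143, sgn +1
Racah Σ t=0..0: t=0:+1/28800 = 1/28800
⇒ 3j(5 1 6; 0 1 -1)² = 7/286, sgn -1
4πI² = N·(3j₀)²·(3jₘ)² = 63/143
I = -1·√(0.440559/4π) = -0.18723944
No selection rule forces the value: the integral is nonzero (none).

-0.187239 (none)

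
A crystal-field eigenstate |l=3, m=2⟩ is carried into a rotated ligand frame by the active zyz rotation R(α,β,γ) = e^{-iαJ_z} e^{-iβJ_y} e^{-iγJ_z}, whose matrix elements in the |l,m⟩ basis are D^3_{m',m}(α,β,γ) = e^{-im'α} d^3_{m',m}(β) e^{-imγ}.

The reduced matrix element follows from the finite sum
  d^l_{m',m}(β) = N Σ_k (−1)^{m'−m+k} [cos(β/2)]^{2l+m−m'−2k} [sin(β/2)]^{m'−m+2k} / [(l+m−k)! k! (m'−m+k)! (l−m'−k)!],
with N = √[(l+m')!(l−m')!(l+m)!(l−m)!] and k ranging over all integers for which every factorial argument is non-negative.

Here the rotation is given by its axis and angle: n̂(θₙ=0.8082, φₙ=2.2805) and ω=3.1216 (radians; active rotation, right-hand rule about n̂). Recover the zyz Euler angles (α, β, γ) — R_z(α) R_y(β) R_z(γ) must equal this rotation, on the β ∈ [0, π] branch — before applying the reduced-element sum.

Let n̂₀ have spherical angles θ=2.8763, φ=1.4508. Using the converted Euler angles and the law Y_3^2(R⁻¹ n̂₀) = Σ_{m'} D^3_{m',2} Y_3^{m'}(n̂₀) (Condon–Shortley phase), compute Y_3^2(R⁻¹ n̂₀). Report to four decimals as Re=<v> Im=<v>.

Axis–angle → zyz. n̂ = (sinθₙcosφₙ, sinθₙsinφₙ, cosθₙ) = (-0.471143, +0.548469, +0.690801), ω = 3.1216.
R = I cosω + sinω [n̂]ₓ + (1−cosω) n̂n̂ᵀ gives
  R = [-0.555894, -0.530573, -0.639902; -0.502953, -0.398223, +0.767109; -0.661831, +0.748272, -0.045483]
β = atan2(√(R₁₃²+R₂₃²), R₃₃) = 1.616295; α = atan2(R₂₃, R₁₃) mod 2π = 2.266030; γ = atan2(R₃₂, −R₃₁) mod 2π = 0.846623
Need the full column D^3_{m',2} for m'=−3..3 at α=2.2660, β=1.6163, γ=0.8466.
cos(β/2)=0.690839, sin(β/2)=0.723009
d^3_{-3,2}: single k=5 term ⇒ +0.334326;  D = +0.127866-0.308908i
d^3_{-2,2}: k∈[4..5] ⇒ +0.652075 -0.142844 = +0.509232;  D = -0.486068+0.151839i
d^3_{-1,2}: k∈[3..4] ⇒ +0.788117 -0.431613 = +0.356504;  D = +0.299604+0.193216i
d^3_{0,2}: k∈[2..3] ⇒ +0.652161 -0.714313 = -0.062152;  D = +0.007591+0.061686i
d^3_{1,2}: k∈[1..2] ⇒ +0.359772 -0.788117 = -0.428346;  D = +0.292951-0.312505i
d^3_{2,2}: k∈[0..1] ⇒ +0.108708 -0.595339 = -0.486631;  D = -0.485816-0.028151i
d^3_{3,2}: single k=0 term ⇒ -0.278678;  D = +0.165833+0.223966i
Y_3^{m'}(θ=2.8763,φ=1.4508) and Σ D·Y over m':
  (+0.1279-0.3089i)·(-0.0026+0.0070i)  (-0.4861+0.1518i)·(+0.0659+0.0161i)  (+0.2996+0.1932i)·(+0.0371-0.3076i)  (+0.0076+0.0617i)·(-0.5965+0.0000i)  (+0.2930-0.3125i)·(-0.0371-0.3076i)  (-0.4858-0.0282i)·(+0.0659-0.0161i)  (+0.1658+0.2240i)·(+0.0026+0.0070i)
Y_3^2(R⁻¹ n̂) = -0.107178-0.188680i

Re=-0.1072 Im=-0.1887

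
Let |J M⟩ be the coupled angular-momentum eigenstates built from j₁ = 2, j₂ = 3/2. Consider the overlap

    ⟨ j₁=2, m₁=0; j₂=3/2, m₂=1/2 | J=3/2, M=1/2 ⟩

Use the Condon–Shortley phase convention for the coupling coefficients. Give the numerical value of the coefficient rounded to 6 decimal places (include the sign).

j₁+j₂−J=2  J+j₁−j₂=2  J−j₁+j₂=1  j₁+j₂+J+1=6
(j₁±m₁, j₂±m₂, J±M) = (2,2,2,1,2,1)
P² = 16/45
sum k=1..2:
  [1] −1/1 = -1
  [2] +1/4 = 1/4
S = -3/4
C² = P²·S² = 1/5 ; C = -0.447214

-0.447214  (= −√(1/5))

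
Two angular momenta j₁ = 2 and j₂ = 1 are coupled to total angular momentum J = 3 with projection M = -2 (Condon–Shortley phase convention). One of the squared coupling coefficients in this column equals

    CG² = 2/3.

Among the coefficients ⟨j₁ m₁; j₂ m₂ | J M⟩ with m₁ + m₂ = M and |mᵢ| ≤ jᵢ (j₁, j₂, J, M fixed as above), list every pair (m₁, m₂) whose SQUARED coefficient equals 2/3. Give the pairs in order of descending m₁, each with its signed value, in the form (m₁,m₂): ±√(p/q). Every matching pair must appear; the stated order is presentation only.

Admissible pairs with m₁+m₂ = M = -2: (-2,0), (-1,-1)
  (m₁,m₂)=(-1,-1): CG² = 2/3, CG = +√(2/3)   ← matches the target
  (m₁,m₂)=(-2,0): CG² = 1/3, CG = +√(1/3)
Pairs with CG² = 2/3: (-1,-1): +√(2/3)

(-1,-1): +√(2/3)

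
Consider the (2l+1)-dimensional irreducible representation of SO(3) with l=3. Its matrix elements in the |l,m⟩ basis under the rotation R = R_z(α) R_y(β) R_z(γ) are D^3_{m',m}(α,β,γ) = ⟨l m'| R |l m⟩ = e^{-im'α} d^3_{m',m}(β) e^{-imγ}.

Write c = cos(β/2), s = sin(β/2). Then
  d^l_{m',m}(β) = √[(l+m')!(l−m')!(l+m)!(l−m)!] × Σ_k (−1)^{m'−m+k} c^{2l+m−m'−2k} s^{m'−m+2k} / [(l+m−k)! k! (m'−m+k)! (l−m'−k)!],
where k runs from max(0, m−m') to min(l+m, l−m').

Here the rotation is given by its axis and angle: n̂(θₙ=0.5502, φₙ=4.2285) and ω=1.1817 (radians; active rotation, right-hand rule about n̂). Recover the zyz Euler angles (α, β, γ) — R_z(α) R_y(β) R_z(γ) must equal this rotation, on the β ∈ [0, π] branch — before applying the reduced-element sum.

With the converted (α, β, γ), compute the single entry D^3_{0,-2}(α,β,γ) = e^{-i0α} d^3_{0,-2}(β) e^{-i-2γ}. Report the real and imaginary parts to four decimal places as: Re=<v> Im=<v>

Axis–angle → zyz. n̂ = (sinθₙcosφₙ, sinθₙsinφₙ, cosθₙ) = (-0.243247, -0.462830, +0.852420), ω = 1.1817.
R = I cosω + sinω [n̂]ₓ + (1−cosω) n̂n̂ᵀ gives
  R = [+0.416075, -0.718830, -0.556924; +0.858577, +0.512302, -0.019797; +0.299544, -0.469926, +0.830327]
β = atan2(√(R₁₃²+R₂₃²), R₃₃) = 0.591102; α = atan2(R₂₃, R₁₃) mod 2π = 3.177124; γ = atan2(R₃₂, −R₃₁) mod 2π = 4.144902
First d^3_{0,-2}(β=0.5911), then the phase factors e^{-i(0)α} and e^{-i(-2)γ}:
With c≡cos(β/2)=0.956642 and s≡sin(β/2)=0.291267, N=[6·6·1·120]^{1/2}=65.726707
k∈{0,1} keeps every argument non-negative
  k=0: (−1)^2·65.7267/(12)·0.9566^4·0.2913^2 = +0.389171
  k=1: (−1)^3·65.7267/(12)·0.9566^2·0.2913^4 = -0.036076
d^3_{0,-2}(0.5911) = +0.389171 -0.036076 = +0.353094
Phases: e^{-i·(0)·3.1771}=+1.000000+0.000000i, e^{-i·(-2)·4.1449}=-0.422156+0.906523i ⇒ D=-0.149061+0.320088i

Re=-0.1491 Im=0.3201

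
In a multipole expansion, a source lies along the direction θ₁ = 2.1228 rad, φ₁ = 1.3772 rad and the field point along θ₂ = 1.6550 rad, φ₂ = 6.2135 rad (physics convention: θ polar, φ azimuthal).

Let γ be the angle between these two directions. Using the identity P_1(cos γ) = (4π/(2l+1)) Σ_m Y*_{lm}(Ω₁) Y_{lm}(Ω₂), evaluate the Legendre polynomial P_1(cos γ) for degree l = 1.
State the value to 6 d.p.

Term-by-term m-sum for l=1 (normalisation 4π/3 = 4.188790):
  term(m=-1) = (0.012517, 0.100501)   from Y*(Ω₁)=(0.056597, 0.288684), Y(Ω₂)=(0.343434, 0.023971)
  term(m=+0) = (0.010529, 0.000000)   from Y*(Ω₁)=(-0.256220, -0.000000), Y(Ω₂)=(-0.041094, 0.000000)
  term(m=+1) = (0.012517, -0.100501)   from Y*(Ω₁)=(-0.056597, 0.288684), Y(Ω₂)=(-0.343434, 0.023971)
Σ over m = (0.035564, 0.000000); ×(4π/3) → (0.148968, 0.000000). Real part: 0.148968

0.148968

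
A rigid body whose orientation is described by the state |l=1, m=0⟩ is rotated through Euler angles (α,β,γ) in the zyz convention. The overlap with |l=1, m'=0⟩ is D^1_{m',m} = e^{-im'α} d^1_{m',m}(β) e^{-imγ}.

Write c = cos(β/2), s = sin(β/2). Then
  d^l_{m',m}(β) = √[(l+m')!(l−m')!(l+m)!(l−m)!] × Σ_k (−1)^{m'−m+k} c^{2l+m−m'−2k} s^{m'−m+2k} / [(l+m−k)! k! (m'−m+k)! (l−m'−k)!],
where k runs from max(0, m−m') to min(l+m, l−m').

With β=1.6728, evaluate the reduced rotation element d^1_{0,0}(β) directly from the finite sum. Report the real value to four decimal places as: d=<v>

d=-0.1018

d^1_{0,0}(β=1.6728) via the finite sum:
With c≡cos(β/2)=0.670139 and s≡sin(β/2)=0.742235, N=[1·1·1·1]^{1/2}=1.000000
The bounds max(0,m−m')=0 and min(l+m,l−m')=1 give 2 terms
  k=0: (−1)^0·1.0000/(1)·0.6701^2·0.7422^0 = +0.449087
  k=1: (−1)^1·1.0000/(1)·0.6701^0·0.7422^2 = -0.550913
d^1_{0,0}(1.6728) = +0.449087 -0.550913 = -0.101827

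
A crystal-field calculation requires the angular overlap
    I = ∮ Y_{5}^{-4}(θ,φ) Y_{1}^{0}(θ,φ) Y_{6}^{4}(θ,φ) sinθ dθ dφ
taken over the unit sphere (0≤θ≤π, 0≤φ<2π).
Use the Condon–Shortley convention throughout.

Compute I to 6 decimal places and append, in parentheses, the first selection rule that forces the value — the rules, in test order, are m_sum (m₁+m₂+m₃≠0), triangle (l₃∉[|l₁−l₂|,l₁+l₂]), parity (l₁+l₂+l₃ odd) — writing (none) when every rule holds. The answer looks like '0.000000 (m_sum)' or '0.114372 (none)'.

0.182727 (none)

m-sum 0 ✓  L=12 even ✓  4≤6≤6 ✓
Π(2lᵢ+1) = 11×3×13 = 429
triangle coeff Δ(5,1,6) = 1/858
Σ_t [0,0]: t=0:+1/14400 = 1/14400
(3j)²=6/143 [(5 1 6; 0 0 0)], sign=+1
Σ_t [0,0]: t=0:+1/362880 = 1/362880
(3j)²=10/429 [(5 1 6; -4 0 4)], sign=+1
⇒ 4πI² = 60/143
I = (+1)√(60/143/(4π)) = 0.18272698
No selection rule forces the value: the integral is nonzero (none).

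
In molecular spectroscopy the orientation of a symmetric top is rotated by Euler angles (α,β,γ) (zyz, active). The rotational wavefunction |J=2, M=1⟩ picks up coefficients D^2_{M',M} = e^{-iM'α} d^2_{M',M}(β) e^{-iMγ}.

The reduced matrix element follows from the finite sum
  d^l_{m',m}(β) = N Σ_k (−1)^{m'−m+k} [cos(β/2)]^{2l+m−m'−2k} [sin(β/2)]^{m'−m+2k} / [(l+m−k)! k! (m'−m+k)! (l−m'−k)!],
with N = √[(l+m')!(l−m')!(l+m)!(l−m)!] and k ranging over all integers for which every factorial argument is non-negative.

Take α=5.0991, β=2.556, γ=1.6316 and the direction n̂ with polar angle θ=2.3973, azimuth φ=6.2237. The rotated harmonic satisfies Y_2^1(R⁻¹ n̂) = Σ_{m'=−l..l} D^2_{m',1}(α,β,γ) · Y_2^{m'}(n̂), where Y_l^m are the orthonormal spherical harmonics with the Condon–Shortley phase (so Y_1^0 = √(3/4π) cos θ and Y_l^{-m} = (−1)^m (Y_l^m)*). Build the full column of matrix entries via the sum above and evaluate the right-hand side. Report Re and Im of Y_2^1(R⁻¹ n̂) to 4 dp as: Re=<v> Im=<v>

Need the full column D^2_{m',1} for m'=−2..2 at α=5.0991, β=2.5560, γ=1.6316.
cos(β/2)=0.288631, sin(β/2)=0.957441
d^2_{-2,1}: single k=3 term ⇒ +0.506650;  D = -0.331256+0.383358i
d^2_{-1,1}: k∈[2..3] ⇒ +0.229102 -0.840325 = -0.611222;  D = +0.579048+0.195694i
d^2_{0,1}: k∈[1..2] ⇒ +0.056392 -0.620517 = -0.564125;  D = +0.034280+0.563083i
d^2_{1,1}: k∈[0..1] ⇒ +0.006940 -0.229102 = -0.222162;  D = -0.200285+0.096135i
d^2_{2,1}: single k=0 term ⇒ -0.046044;  D = -0.034108-0.030930i
Y_2^{m'}(θ=2.3973,φ=6.2237) and Σ D·Y over m':
  (-0.3313+0.3834i)·(+0.1760+0.0210i)  (+0.5790+0.1957i)·(-0.3843-0.0229i)  (+0.0343+0.5631i)·(+0.1965+0.0000i)  (-0.2003+0.0961i)·(+0.3843-0.0229i)  (-0.0341-0.0309i)·(+0.1760-0.0210i)
Y_2^1(R⁻¹ n̂) = -0.359102+0.119527i

Re=-0.3591 Im=0.1195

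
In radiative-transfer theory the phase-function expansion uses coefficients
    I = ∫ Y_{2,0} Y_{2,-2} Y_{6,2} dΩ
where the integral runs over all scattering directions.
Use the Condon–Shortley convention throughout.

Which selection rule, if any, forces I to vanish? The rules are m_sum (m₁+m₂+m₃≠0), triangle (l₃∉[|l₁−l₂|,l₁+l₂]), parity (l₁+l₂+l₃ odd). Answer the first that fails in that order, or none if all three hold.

m₁+m₂+m₃ = 0 − 2 + 2 = 0  ✓
triangle: need |l₁−l₂| ≤ l₃ ≤ l₁+l₂ = [0,4]; l₃=6 is outside  ✗
parity: l₁+l₂+l₃ = 10 is even

triangle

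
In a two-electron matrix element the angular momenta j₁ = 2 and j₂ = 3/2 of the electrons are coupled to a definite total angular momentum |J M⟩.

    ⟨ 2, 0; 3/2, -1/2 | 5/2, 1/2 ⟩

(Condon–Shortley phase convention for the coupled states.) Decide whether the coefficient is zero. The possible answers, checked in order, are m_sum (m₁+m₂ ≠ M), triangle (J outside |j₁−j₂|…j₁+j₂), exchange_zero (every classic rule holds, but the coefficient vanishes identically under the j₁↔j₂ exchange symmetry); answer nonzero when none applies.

m_sum

m-sum: m₁+m₂ = 0+(-1/2) = -1/2, M = 1/2  ✗ ⇒ coefficient is 0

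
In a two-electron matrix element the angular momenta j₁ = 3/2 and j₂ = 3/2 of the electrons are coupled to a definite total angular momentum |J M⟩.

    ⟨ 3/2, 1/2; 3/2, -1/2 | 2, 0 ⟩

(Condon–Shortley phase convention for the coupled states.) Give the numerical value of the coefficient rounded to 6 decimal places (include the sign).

+√(1/4) = +0.500000

√[5·1!2!2!/6! · 2!1!1!2!2!2!] = √(4/9)
  +(−1)^0/∏(0,1,1,1,1,1)! = 1  (running 1)
  +(−1)^1/∏(1,0,0,0,2,2)! = -1/4  (running 3/4)
⟨..|..⟩ = √(4/9)·(3/4) = +0.500000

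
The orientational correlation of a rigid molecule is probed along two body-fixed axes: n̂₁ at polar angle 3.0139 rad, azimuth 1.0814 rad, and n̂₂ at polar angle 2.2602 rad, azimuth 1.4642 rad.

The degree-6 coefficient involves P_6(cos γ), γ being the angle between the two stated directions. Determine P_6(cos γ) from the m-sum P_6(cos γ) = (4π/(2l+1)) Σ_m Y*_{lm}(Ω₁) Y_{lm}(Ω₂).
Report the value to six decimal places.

-0.196451

Term-by-term m-sum for l=6 (normalisation 4π/13 = 0.966644):
  m=-6: Y*=0.00000 + 0.00000j  Y=-0.08181 - 0.06086j  product -0.00000 - 0.00000j
  m=-5: Y*=-0.00004 + 0.00004j  Y=-0.14795 + 0.25079j  product -0.00001 - 0.00002j
  m=-4: Y*=-0.00035 - 0.00085j  Y=0.39736 + 0.18050j  product 0.00002 - 0.00040j
  m=-3: Y*=0.01038 + 0.00107j  Y=0.08680 - 0.26212j  product 0.00118 - 0.00263j
  m=-2: Y*=-0.04489 + 0.06675j  Y=0.16692 + 0.03614j  product -0.00991 + 0.00952j
  m=-1: Y*=-0.18163 - 0.34101j  Y=0.03734 - 0.34900j  product -0.12580 + 0.05065j
  m=+0: Y*=0.85017 + 0.00000j  Y=0.07738 + 0.00000j  product 0.06579 + 0.00000j
  m=+1: Y*=0.18163 - 0.34101j  Y=-0.03734 - 0.34900j  product -0.12580 - 0.05065j
  m=+2: Y*=-0.04489 - 0.06675j  Y=0.16692 - 0.03614j  product -0.00991 - 0.00952j
  m=+3: Y*=-0.01038 + 0.00107j  Y=-0.08680 - 0.26212j  product 0.00118 + 0.00263j
  m=+4: Y*=-0.00035 + 0.00085j  Y=0.39736 - 0.18050j  product 0.00002 + 0.00040j
  m=+5: Y*=0.00004 + 0.00004j  Y=0.14795 + 0.25079j  product -0.00001 + 0.00002j
  m=+6: Y*=0.00000 - 0.00000j  Y=-0.08181 + 0.06086j  product -0.00000 + 0.00000j
Σ over m = -0.20323 + 0.00000j; ×(4π/13) → -0.19645 + 0.00000j. Real part: -0.196451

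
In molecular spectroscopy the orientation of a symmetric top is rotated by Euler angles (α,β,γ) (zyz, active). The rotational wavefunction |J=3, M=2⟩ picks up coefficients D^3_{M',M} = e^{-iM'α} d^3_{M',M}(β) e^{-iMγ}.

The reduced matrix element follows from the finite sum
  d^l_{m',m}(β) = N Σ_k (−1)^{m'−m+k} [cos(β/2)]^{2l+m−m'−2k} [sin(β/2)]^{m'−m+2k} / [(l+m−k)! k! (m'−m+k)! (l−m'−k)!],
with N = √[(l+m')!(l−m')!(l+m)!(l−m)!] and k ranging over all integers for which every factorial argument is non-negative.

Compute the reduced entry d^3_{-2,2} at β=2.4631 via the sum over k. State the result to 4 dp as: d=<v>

d=-0.2654

d^3_{-2,2}(β=2.4631) via the finite sum:
Half-angle: c=0.332776, s=0.943006. N=√(1·120·120·1)=120.000000
k: max(0,(2)−(-2))=4 … min(3+(2),3−(-2))=5
  k=4: (−1)^0·120.0000/(24)·0.3328^2·0.9430^4 = +0.437857
  k=5: (−1)^1·120.0000/(120)·0.3328^0·0.9430^6 = -0.703212
d^3_{-2,2}(2.4631) = +0.437857 -0.703212 = -0.265354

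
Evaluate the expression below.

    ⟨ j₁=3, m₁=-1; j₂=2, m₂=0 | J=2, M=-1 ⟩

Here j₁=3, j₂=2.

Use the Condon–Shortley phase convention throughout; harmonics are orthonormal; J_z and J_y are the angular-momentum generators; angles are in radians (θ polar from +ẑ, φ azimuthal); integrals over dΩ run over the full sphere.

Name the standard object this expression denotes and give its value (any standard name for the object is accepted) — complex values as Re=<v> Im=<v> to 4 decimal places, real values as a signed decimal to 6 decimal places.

Clebsch–Gordan coefficient, +√(1/7) ≈ +0.377964

This is a Clebsch–Gordan (vector-coupling) coefficient.
triangle: 3!·3!·1!/8! = 36/40320
(j±m)!: 2!·4!·2!·2!·1!·3! = 1152
prefactor² = (2J+1)·Δ·N² = 36/7
  k=1: −1/(1!·2!·3!·1!·0!·0!) = -1/12
  k=2: +1/(2!·1!·2!·0!·1!·1!) = 1/4
Σ = 1/6  ⇒  CG² = 36/7·(1/6)² = 1/7
CG = +√(1/7) = +0.377964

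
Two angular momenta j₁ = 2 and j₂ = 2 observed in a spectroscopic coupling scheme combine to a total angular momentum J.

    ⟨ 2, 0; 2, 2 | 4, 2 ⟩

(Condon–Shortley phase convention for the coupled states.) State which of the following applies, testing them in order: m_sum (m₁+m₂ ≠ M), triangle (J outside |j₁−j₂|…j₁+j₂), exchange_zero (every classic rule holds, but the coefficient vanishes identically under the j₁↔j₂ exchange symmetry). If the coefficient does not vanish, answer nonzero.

nonzero

m-sum: m₁+m₂ = 0+2 = 2, M = 2  ✓
triangle: |j₁−j₂| = 0 ≤ J = 4 ≤ j₁+j₂ = 4  ✓
exchange: j₁≠j₂ or m₁≠m₂ — the exchange symmetry imposes no constraint here
value check: CG = +√(3/14) = +0.462910 ≠ 0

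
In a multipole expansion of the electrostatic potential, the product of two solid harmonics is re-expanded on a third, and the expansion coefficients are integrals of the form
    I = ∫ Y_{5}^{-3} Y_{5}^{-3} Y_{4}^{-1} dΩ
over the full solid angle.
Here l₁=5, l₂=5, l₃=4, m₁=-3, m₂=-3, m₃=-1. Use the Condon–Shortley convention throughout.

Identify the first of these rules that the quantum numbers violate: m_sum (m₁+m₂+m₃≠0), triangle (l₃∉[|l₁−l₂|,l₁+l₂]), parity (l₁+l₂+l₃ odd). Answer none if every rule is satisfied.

Σmᵢ = -7  ✗
l₃∈[|l₁−l₂|,l₁+l₂]=[0,10], have l₃=4
Σlᵢ = 14 ⇒ even

m_sum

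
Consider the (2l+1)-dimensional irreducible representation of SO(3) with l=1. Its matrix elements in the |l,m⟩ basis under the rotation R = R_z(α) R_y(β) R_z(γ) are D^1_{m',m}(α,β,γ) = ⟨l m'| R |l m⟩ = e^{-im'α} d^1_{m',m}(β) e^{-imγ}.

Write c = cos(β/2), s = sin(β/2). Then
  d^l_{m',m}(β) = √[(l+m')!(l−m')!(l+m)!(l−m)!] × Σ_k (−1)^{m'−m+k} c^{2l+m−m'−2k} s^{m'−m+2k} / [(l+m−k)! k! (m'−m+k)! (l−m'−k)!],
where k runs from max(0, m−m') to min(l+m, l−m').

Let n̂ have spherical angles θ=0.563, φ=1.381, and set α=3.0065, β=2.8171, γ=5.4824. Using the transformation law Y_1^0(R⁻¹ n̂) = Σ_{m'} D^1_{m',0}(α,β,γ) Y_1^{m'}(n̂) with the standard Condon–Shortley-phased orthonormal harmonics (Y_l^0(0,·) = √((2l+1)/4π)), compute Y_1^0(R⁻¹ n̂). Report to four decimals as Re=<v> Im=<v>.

Need the full column D^1_{m',0} for m'=−1..1 at α=3.0065, β=2.8171, γ=5.4824.
cos(β/2)=0.161535, sin(β/2)=0.986867
d^1_{-1,0}: single k=1 term ⇒ +0.225445;  D = -0.223391+0.030363i
d^1_{0,0}: k∈[0..1] ⇒ +0.026094 -0.973906 = -0.947813;  D = -0.947813+0.000000i
d^1_{1,0}: single k=0 term ⇒ -0.225445;  D = +0.223391+0.030363i
Y_1^{m'}(θ=0.563,φ=1.381) and Σ D·Y over m':
  (-0.2234+0.0304i)·(+0.0348-0.1811i)  (-0.9478+0.0000i)·(+0.4132+0.0000i)  (+0.2234+0.0304i)·(-0.0348-0.1811i)
Y_1^0(R⁻¹ n̂) = -0.396173+0.000000i

Re=-0.3962 Im=0.0000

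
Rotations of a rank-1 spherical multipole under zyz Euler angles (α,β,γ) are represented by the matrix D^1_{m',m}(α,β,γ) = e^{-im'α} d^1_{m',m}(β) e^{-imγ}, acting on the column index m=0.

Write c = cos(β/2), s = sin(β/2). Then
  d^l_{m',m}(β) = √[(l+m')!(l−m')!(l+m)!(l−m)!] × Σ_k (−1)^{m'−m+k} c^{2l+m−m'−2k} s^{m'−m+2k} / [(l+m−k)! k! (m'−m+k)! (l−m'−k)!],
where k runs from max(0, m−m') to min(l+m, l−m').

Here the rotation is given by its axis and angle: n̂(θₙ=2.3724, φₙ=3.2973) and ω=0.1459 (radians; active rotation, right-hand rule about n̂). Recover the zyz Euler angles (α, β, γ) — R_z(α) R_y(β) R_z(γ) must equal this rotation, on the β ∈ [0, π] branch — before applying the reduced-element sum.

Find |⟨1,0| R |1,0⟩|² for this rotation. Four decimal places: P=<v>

P=0.9897

Axis–angle → zyz. n̂ = (sinθₙcosφₙ, sinθₙsinφₙ, cosθₙ) = (-0.687141, -0.107866, -0.718472), ω = 0.1459.
R = I cosω + sinω [n̂]ₓ + (1−cosω) n̂n̂ᵀ gives
  R = [+0.994392, +0.105241, -0.010437; -0.103666, +0.989499, +0.100722; +0.020927, -0.099075, +0.994860]
β = atan2(√(R₁₃²+R₂₃²), R₃₃) = 0.101435; α = atan2(R₂₃, R₁₃) mod 2π = 1.674046; γ = atan2(R₃₂, −R₃₁) mod 2π = 4.504224
Split into d^1_{0,0}(β=0.1014) × two z-phases.
c=cos(0.101435/2)=0.998714, s=sin(0.101435/2)=0.050696; N=√[1·1·1·1]=1.000000
Admissible k: 0..1 (factorial args all ≥0)
  k=0: (−1)^0·1.0000/(1)·0.9987^2·0.0507^0 = +0.997430
  k=1: (−1)^1·1.0000/(1)·0.9987^0·0.0507^2 = -0.002570
d^1_{0,0}(0.1014) = +0.997430 -0.002570 = +0.994860
|D^1_{0,0}|² = |d^1_{0,0}(β)|² = (+0.994860)² = 0.989746 (the z-rotation phases have unit modulus)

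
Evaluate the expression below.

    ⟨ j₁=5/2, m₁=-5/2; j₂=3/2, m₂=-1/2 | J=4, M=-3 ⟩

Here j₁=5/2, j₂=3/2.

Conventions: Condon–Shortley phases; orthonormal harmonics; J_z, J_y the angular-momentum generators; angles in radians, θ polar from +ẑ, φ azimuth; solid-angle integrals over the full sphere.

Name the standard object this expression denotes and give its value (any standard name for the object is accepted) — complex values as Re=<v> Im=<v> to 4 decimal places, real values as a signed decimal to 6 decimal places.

This is a Clebsch–Gordan (vector-coupling) coefficient.
j₁+j₂−J=0  J+j₁−j₂=5  J−j₁+j₂=3  j₁+j₂+J+1=9
(j₁±m₁, j₂±m₂, J±M) = (0,5,1,2,1,7)
P² = 21600
sum k=0..0:
  [0] +1/240 = 1/240
S = 1/240
C² = P²·S² = 3/8 ; C = +0.612372

Clebsch–Gordan coefficient, +√(3/8) ≈ +0.612372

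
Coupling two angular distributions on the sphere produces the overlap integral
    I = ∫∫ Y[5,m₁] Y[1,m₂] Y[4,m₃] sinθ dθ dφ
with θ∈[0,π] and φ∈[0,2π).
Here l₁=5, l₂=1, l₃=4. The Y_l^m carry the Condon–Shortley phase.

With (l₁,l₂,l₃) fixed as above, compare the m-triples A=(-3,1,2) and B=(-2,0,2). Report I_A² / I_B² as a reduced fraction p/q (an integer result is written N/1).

Shared (l₁,l₂,l₃)=(5,1,4): N and (l;000)² cancel in I_A²/I_B².
A: Δ = 2!·8!·0!/11! = 1/495; Racah Σ t=2..2: t=2:+1/2880 = 1/2880; ⇒ 3j(5 1 4; -3 1 2)² = 28/495, sgn +1
B: Δ = 2!·8!·0!/11! = 1/495; Racah Σ t=1..1: t=1:−1/1440 = -1/1440; ⇒ 3j(5 1 4; -2 0 2)² = 7/165, sgn -1
I_A²/I_B² = (28/495)/(7/165) = 4/3

4/3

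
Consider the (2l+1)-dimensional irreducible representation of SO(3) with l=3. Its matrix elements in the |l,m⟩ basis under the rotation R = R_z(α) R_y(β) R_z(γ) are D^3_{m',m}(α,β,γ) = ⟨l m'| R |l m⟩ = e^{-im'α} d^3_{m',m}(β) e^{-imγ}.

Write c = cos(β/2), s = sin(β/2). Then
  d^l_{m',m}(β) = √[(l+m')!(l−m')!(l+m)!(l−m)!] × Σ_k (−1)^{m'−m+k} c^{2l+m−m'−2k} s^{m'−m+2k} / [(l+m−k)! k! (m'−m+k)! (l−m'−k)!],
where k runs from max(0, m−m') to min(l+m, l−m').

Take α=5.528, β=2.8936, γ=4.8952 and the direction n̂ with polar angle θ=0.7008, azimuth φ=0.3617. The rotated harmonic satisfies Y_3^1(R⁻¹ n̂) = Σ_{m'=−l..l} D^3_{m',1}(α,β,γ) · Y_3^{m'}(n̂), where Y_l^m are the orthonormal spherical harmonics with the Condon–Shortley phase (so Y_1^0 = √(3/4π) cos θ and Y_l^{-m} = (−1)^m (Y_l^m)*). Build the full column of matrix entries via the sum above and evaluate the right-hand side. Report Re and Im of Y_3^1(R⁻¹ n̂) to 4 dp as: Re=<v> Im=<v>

Re=0.2651 Im=0.1414

Need the full column D^3_{m',1} for m'=−3..3 at α=5.5280, β=2.8936, γ=4.8952.
cos(β/2)=0.123679, sin(β/2)=0.992322
d^3_{-3,1}: single k=4 term ⇒ +0.057444;  D = +0.036708-0.044186i
d^3_{-2,1}: k∈[3..4] ⇒ +0.011692 -0.376322 = -0.364630;  D = -0.361903+0.044514i
d^3_{-1,1}: k∈[2..4] ⇒ +0.001382 -0.118657 +0.954809 = +0.837535;  D = +0.675367+0.495322i
d^3_{0,1}: k∈[1..3] ⇒ +0.000099 -0.019211 +0.412240 = +0.393128;  D = +0.071468+0.386577i
d^3_{1,1}: k∈[0..2] ⇒ +0.000004 -0.001843 +0.088992 = +0.087153;  D = -0.047205+0.073262i
d^3_{2,1}: k∈[0..1] ⇒ -0.000091 +0.011692 = +0.011601;  D = -0.011259+0.002794i
d^3_{3,1}: single k=0 term ⇒ +0.000892;  D = -0.000778-0.000437i
Y_3^{m'}(θ=0.7008,φ=0.3617) and Σ D·Y over m':
  (+0.0367-0.0442i)·(+0.0522-0.0989i)  (-0.3619+0.0445i)·(+0.2435-0.2150i)  (+0.6754+0.4953i)·(+0.3744-0.1417i)  (+0.0715+0.3866i)·(-0.0225+0.0000i)  (-0.0472+0.0733i)·(-0.3744-0.1417i)  (-0.0113+0.0028i)·(+0.2435+0.2150i)  (-0.0008-0.0004i)·(-0.0522-0.0989i)
Y_3^1(R⁻¹ n̂) = +0.265146+0.141394i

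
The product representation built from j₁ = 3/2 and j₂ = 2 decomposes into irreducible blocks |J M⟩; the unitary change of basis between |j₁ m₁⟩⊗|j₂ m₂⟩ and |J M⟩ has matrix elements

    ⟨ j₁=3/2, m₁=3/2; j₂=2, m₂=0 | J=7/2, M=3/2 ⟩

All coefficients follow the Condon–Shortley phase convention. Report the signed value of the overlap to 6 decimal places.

+0.534522

√[8·0!3!4!/8! · 3!0!2!2!5!2!] = √(1152/7)
  +(−1)^0/∏(0,0,0,2,3,2)! = 1/24  (running 1/24)
⟨..|..⟩ = √(1152/7)·(1/24) = +0.534522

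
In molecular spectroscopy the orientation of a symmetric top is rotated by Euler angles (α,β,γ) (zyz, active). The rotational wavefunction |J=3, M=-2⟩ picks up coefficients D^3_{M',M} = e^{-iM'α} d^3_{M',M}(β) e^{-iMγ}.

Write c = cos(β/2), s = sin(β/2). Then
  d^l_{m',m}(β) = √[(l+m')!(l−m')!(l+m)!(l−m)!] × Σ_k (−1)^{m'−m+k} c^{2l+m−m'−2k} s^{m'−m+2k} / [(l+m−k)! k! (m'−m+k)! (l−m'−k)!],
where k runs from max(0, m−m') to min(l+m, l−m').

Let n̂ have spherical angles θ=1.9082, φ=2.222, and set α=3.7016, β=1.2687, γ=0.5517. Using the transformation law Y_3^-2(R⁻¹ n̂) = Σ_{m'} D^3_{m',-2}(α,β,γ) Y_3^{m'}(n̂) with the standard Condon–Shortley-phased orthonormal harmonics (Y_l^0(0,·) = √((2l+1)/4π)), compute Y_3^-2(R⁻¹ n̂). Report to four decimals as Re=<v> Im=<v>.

Need the full column D^3_{m',-2} for m'=−3..3 at α=3.7016, β=1.2687, γ=0.5517.
cos(β/2)=0.805457, sin(β/2)=0.592654
d^3_{-3,-2}: single k=1 term ⇒ +0.492140;  D = +0.460909-0.172525i
d^3_{-2,-2}: k∈[0..1] ⇒ +0.273058 -0.739166 = -0.466109;  D = +0.283053-0.370322i
d^3_{-1,-2}: k∈[0..1] ⇒ -0.635350 +0.687957 = +0.052606;  D = +0.004865-0.052381i
d^3_{0,-2}: k∈[0..1] ⇒ +0.809716 -0.438380 = +0.371336;  D = +0.167311+0.331508i
d^3_{1,-2}: k∈[0..1] ⇒ -0.687957 +0.186230 = -0.501727;  D = +0.429458+0.259414i
d^3_{2,-2}: k∈[0..1] ⇒ +0.400184 -0.043332 = +0.356852;  D = +0.356803-0.005929i
d^3_{3,-2}: single k=0 term ⇒ -0.144253;  D = +0.120928-0.078646i
Y_3^{m'}(θ=1.9082,φ=2.222) and Σ D·Y over m':
  (+0.4609-0.1725i)·(+0.3252-0.1309i)  (+0.2831-0.3703i)·(+0.0799-0.2905i)  (+0.0049-0.0524i)·(+0.0836+0.1096i)  (+0.1673+0.3315i)·(+0.3029+0.0000i)  (+0.4295+0.2594i)·(-0.0836+0.1096i)  (+0.3568-0.0059i)·(+0.0799+0.2905i)  (+0.1209-0.0786i)·(-0.3252-0.1309i)
Y_3^-2(R⁻¹ n̂) = +0.015438+0.006637i

Re=0.0154 Im=0.0066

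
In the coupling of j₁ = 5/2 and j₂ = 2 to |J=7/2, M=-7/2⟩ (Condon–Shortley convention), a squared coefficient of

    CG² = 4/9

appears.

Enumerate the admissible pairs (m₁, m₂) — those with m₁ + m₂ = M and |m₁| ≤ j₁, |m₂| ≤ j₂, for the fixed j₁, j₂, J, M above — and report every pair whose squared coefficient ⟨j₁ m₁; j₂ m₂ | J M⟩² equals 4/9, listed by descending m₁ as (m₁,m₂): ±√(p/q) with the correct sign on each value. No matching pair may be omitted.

(-3/2,-2): +√(4/9)

Admissible pairs with m₁+m₂ = M = -7/2: (-5/2,-1), (-3/2,-2)
  (m₁,m₂)=(-3/2,-2): CG² = 4/9, CG = +√(4/9)   ← matches the target
  (m₁,m₂)=(-5/2,-1): CG² = 5/9, CG = −√(5/9)
Pairs with CG² = 4/9: (-3/2,-2): +√(4/9)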